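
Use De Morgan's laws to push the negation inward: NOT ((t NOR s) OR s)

NOT (t NOR s) AND NOT s
De Morgan's: NOT(OR of terms) = AND of negations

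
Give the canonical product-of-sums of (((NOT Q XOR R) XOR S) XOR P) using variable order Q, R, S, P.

ΠM(1, 2, 4, 7, 8, 11, 13, 14) = (Q OR R OR S OR NOT P) AND (Q OR R OR NOT S OR P) AND (Q OR NOT R OR S OR P) AND (Q OR NOT R OR NOT S OR NOT P) AND (NOT Q OR R OR S OR P) AND (NOT Q OR R OR NOT S OR NOT P) AND (NOT Q OR NOT R OR S OR NOT P) AND (NOT Q OR NOT R OR NOT S OR P)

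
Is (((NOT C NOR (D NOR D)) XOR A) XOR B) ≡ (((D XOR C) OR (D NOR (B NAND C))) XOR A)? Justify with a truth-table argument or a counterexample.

No. Counterexample: with C=0, A=0, B=0, D=1, Expression 1 = 0 but Expression 2 = 1.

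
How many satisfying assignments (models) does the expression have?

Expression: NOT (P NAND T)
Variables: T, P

Satisfying assignments: (1,1)
Count: 1 out of 4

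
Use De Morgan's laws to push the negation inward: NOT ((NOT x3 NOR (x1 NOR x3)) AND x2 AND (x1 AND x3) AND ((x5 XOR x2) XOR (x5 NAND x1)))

NOT (NOT x3 NOR (x1 NOR x3)) OR NOT x2 OR NOT (x1 AND x3) OR NOT ((x5 XOR x2) XOR (x5 NAND x1))
De Morgan's: NOT(AND of terms) = OR of negations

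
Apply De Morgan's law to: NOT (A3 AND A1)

NOT A3 OR NOT A1
De Morgan's: NOT(AND of terms) = OR of negations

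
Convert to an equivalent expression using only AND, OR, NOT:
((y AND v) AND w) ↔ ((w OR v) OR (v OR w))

(((y AND v) AND w) AND ((w OR v) OR (v OR w))) OR (NOT ((y AND v) AND w) AND NOT ((w OR v) OR (v OR w)))
(Biconditional = both true or both false)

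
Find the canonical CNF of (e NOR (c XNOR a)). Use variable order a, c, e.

(a OR c OR e) AND (a OR c OR NOT e) AND (a OR NOT c OR NOT e) AND (NOT a OR c OR NOT e) AND (NOT a OR NOT c OR e) AND (NOT a OR NOT c OR NOT e)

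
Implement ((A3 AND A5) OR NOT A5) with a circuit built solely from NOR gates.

((((A3 NOR A3) NOR (A5 NOR A5)) NOR (A5 NOR A5)) NOR (((A3 NOR A3) NOR (A5 NOR A5)) NOR (A5 NOR A5)))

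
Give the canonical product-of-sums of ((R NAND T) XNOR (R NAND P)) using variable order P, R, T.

ΠM(3, 6) = (P OR NOT R OR NOT T) AND (NOT P OR NOT R OR T)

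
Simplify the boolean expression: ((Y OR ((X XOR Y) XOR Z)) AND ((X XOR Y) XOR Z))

By absorption (E AND (E OR v) = E):
= ((X XOR Y) XOR Z)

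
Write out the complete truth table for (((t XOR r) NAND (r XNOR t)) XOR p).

t | p | r | Output
------------------
0 | 0 | 0 | 1
0 | 0 | 1 | 1
0 | 1 | 0 | 0
0 | 1 | 1 | 0
1 | 0 | 0 | 1
1 | 0 | 1 | 1
1 | 1 | 0 | 0
1 | 1 | 1 | 0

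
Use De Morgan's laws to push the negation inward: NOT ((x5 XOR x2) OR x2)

NOT (x5 XOR x2) AND NOT x2
De Morgan's: NOT(OR of terms) = AND of negations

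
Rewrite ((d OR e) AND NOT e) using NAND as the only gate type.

((((d NAND d) NAND (e NAND e)) NAND (e NAND e)) NAND (((d NAND d) NAND (e NAND e)) NAND (e NAND e)))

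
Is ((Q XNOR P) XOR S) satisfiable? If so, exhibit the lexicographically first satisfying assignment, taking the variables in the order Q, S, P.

Q=0, S=0, P=0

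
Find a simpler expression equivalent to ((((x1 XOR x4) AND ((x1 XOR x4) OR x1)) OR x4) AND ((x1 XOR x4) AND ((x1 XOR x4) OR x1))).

By absorption (E AND (E OR v) = E) then absorption (E AND (E OR v) = E):
= (x1 XOR x4)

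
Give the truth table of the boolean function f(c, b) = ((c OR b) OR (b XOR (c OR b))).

c | b | Output
--------------
0 | 0 | 0
0 | 1 | 1
1 | 0 | 1
1 | 1 | 1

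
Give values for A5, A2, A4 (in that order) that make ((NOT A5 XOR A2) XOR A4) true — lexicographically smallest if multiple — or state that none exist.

A5=0, A2=0, A4=0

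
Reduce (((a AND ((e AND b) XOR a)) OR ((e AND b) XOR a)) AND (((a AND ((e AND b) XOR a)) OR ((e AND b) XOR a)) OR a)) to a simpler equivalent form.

By absorption (E AND (E OR v) = E) then absorption (E OR (E AND v) = E):
= ((e AND b) XOR a)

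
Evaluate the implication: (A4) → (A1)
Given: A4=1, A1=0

Antecedent (A4) = 1; consequent (A1) = 0.
1 → 0 = 0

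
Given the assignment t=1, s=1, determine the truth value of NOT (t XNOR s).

Substituting: NOT (1 XNOR 1)
= 0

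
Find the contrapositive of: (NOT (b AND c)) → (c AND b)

Contrapositive: NOT (c AND b) → (b AND c)
Note: A statement and its contrapositive are logically equivalent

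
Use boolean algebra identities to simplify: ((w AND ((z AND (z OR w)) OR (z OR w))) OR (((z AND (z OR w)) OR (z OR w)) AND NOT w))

By distribution ((E AND v) OR (E AND NOT v) = E) then absorption (E OR (E AND v) = E):
= (z OR w)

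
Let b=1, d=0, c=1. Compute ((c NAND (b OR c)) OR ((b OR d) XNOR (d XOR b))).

Substituting: ((1 NAND (1 OR 1)) OR ((1 OR 0) XNOR (0 XOR 1)))
= 1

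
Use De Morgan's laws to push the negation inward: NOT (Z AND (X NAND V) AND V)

NOT Z OR NOT (X NAND V) OR NOT V
De Morgan's: NOT(AND of terms) = OR of negations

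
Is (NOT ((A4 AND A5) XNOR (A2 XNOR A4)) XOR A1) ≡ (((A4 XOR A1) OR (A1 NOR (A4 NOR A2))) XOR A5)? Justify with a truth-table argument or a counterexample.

No. Counterexample: with A2=0, A1=0, A5=0, A4=0, Expression 1 = 1 but Expression 2 = 0.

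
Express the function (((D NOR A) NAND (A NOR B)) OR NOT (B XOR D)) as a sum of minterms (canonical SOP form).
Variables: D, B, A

Σm(0, 1, 2, 3, 4, 5, 6, 7) = (NOT D AND NOT B AND NOT A) OR (NOT D AND NOT B AND A) OR (NOT D AND B AND NOT A) OR (NOT D AND B AND A) OR (D AND NOT B AND NOT A) OR (D AND NOT B AND A) OR (D AND B AND NOT A) OR (D AND B AND A)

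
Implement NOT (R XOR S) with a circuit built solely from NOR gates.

(((((R NOR S) NOR (R NOR S)) NOR ((R NOR S) NOR (R NOR S))) NOR ((((R NOR R) NOR (S NOR S)) NOR ((R NOR R) NOR (S NOR S))) NOR (((R NOR R) NOR (S NOR S)) NOR ((R NOR R) NOR (S NOR S))))) NOR ((((R NOR S) NOR (R NOR S)) NOR ((R NOR S) NOR (R NOR S))) NOR ((((R NOR R) NOR (S NOR S)) NOR ((R NOR R) NOR (S NOR S))) NOR (((R NOR R) NOR (S NOR S)) NOR ((R NOR R) NOR (S NOR S))))))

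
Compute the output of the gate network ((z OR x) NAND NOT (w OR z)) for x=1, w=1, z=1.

Substituting: ((1 OR 1) NAND NOT (1 OR 1))
= 1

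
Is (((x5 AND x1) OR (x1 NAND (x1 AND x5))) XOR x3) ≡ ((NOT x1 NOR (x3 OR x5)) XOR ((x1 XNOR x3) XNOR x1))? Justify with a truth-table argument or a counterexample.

No. Counterexample: with x5=0, x3=0, x1=0, Expression 1 = 1 but Expression 2 = 0.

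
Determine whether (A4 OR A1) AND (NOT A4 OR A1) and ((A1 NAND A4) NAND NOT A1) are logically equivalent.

Yes, they are equivalent — the two output columns agree on all 4 assignments:
A4 | A1 | Expression 1 | Expression 2
-------------------------------------
0 | 0 | 0 | 0
0 | 1 | 1 | 1
1 | 0 | 0 | 0
1 | 1 | 1 | 1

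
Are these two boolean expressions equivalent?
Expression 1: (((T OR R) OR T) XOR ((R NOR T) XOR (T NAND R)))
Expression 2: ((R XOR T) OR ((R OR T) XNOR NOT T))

No. Counterexample: with R=0, T=1, Expression 1 = 0 but Expression 2 = 1.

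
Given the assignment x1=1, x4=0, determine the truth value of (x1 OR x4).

Substituting: (1 OR 0)
= 1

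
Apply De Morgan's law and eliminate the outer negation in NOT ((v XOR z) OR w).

NOT (v XOR z) AND NOT w
De Morgan's: NOT(OR of terms) = AND of negations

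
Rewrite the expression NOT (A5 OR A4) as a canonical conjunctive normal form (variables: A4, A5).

(A4 OR NOT A5) AND (NOT A4 OR A5) AND (NOT A4 OR NOT A5)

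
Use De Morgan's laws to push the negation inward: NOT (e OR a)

NOT e AND NOT a
De Morgan's: NOT(OR of terms) = AND of negations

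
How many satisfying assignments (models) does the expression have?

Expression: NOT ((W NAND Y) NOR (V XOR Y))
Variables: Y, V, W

Satisfying assignments: (0,0,0), (0,0,1), (0,1,0), (0,1,1), (1,0,0), (1,0,1), (1,1,0)
Count: 7 out of 8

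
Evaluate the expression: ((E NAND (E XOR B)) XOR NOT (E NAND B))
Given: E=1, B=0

Substituting: ((1 NAND (1 XOR 0)) XOR NOT (1 NAND 0))
= 0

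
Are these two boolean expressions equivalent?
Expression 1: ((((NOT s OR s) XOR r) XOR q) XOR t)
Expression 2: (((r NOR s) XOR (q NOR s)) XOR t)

No. Counterexample: with r=0, q=0, t=0, s=0, Expression 1 = 1 but Expression 2 = 0.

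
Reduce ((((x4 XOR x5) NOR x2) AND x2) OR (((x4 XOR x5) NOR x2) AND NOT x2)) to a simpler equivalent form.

By distribution ((E AND v) OR (E AND NOT v) = E):
= ((x4 XOR x5) NOR x2)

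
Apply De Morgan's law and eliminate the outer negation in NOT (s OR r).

NOT s AND NOT r
De Morgan's: NOT(OR of terms) = AND of negations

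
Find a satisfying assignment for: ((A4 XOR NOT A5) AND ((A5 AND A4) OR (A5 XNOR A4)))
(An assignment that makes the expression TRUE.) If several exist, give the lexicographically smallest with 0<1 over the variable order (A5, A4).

A5=0, A4=0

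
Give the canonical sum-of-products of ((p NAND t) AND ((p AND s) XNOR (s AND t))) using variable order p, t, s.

Σm(0, 1, 2, 4) = (NOT p AND NOT t AND NOT s) OR (NOT p AND NOT t AND s) OR (NOT p AND t AND NOT s) OR (p AND NOT t AND NOT s)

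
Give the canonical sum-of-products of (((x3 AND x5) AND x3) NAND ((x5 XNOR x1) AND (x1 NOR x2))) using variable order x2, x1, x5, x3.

Σm(0, 1, 2, 3, 4, 5, 6, 7, 8, 9, 10, 11, 12, 13, 14, 15) = (NOT x2 AND NOT x1 AND NOT x5 AND NOT x3) OR (NOT x2 AND NOT x1 AND NOT x5 AND x3) OR (NOT x2 AND NOT x1 AND x5 AND NOT x3) OR (NOT x2 AND NOT x1 AND x5 AND x3) OR (NOT x2 AND x1 AND NOT x5 AND NOT x3) OR (NOT x2 AND x1 AND NOT x5 AND x3) OR (NOT x2 AND x1 AND x5 AND NOT x3) OR (NOT x2 AND x1 AND x5 AND x3) OR (x2 AND NOT x1 AND NOT x5 AND NOT x3) OR (x2 AND NOT x1 AND NOT x5 AND x3) OR (x2 AND NOT x1 AND x5 AND NOT x3) OR (x2 AND NOT x1 AND x5 AND x3) OR (x2 AND x1 AND NOT x5 AND NOT x3) OR (x2 AND x1 AND NOT x5 AND x3) OR (x2 AND x1 AND x5 AND NOT x3) OR (x2 AND x1 AND x5 AND x3)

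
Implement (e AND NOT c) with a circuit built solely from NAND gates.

((e NAND (c NAND c)) NAND (e NAND (c NAND c)))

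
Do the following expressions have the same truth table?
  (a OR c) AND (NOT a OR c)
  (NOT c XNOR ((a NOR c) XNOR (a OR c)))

Yes, they are equivalent — the two output columns agree on all 4 assignments:
a | c | Expression 1 | Expression 2
-----------------------------------
0 | 0 | 0 | 0
0 | 1 | 1 | 1
1 | 0 | 0 | 0
1 | 1 | 1 | 1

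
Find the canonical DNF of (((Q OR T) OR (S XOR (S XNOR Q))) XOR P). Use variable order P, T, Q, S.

(NOT P AND NOT T AND NOT Q AND NOT S) OR (NOT P AND NOT T AND NOT Q AND S) OR (NOT P AND NOT T AND Q AND NOT S) OR (NOT P AND NOT T AND Q AND S) OR (NOT P AND T AND NOT Q AND NOT S) OR (NOT P AND T AND NOT Q AND S) OR (NOT P AND T AND Q AND NOT S) OR (NOT P AND T AND Q AND S)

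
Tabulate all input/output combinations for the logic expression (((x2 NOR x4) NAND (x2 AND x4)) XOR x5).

x5 | x4 | x2 | Output
---------------------
0 | 0 | 0 | 1
0 | 0 | 1 | 1
0 | 1 | 0 | 1
0 | 1 | 1 | 1
1 | 0 | 0 | 0
1 | 0 | 1 | 0
1 | 1 | 0 | 0
1 | 1 | 1 | 0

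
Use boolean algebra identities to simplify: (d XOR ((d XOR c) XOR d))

By XOR self-cancellation ((E XOR v) XOR v = E):
= (d XOR c)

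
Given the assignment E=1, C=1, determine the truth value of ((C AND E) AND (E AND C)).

Substituting: ((1 AND 1) AND (1 AND 1))
= 1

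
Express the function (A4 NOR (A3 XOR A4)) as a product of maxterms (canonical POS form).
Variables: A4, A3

ΠM(1, 2, 3) = (A4 OR NOT A3) AND (NOT A4 OR A3) AND (NOT A4 OR NOT A3)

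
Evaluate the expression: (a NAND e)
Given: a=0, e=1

Substituting: (0 NAND 1)
= 1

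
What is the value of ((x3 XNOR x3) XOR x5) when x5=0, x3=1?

Substituting: ((1 XNOR 1) XOR 0)
= 1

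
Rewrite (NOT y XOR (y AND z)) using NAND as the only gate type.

(((y NAND y) NAND ((y NAND y) NAND ((y NAND z) NAND (y NAND z)))) NAND (((y NAND z) NAND (y NAND z)) NAND ((y NAND y) NAND ((y NAND z) NAND (y NAND z)))))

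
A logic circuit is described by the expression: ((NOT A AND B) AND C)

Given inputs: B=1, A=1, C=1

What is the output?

Substituting: ((NOT 1 AND 1) AND 1)
= 0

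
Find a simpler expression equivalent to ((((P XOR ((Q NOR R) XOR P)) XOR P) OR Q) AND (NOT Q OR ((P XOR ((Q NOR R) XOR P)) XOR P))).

By distribution ((E OR v) AND (E OR NOT v) = E) then XOR self-cancellation ((E XOR v) XOR v = E):
= ((Q NOR R) XOR P)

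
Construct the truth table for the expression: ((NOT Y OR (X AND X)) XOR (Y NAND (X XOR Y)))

X | Y | Output
--------------
0 | 0 | 0
0 | 1 | 0
1 | 0 | 0
1 | 1 | 0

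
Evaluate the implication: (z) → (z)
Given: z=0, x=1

Antecedent (z) = 0; consequent (z) = 0.
0 → 0 = 1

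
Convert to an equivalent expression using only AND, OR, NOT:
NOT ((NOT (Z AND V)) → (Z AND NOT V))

(NOT (Z AND V)) AND NOT (Z AND NOT V)
(Negated implication: NOT(A → B) = A AND NOT B)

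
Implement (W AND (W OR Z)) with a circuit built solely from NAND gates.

((W NAND ((W NAND W) NAND (Z NAND Z))) NAND (W NAND ((W NAND W) NAND (Z NAND Z))))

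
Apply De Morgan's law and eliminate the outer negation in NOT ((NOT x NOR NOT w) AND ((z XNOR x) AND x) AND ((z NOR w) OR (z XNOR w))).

NOT (NOT x NOR NOT w) OR NOT ((z XNOR x) AND x) OR NOT ((z NOR w) OR (z XNOR w))
De Morgan's: NOT(AND of terms) = OR of negations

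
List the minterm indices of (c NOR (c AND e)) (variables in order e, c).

Σm(0, 2) = (NOT e AND NOT c) OR (e AND NOT c)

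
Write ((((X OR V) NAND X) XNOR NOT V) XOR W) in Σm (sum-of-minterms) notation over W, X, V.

Σm(0, 3, 5, 6) = (NOT W AND NOT X AND NOT V) OR (NOT W AND X AND V) OR (W AND NOT X AND V) OR (W AND X AND NOT V)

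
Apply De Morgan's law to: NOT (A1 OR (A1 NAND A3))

NOT A1 AND NOT (A1 NAND A3)
De Morgan's: NOT(OR of terms) = AND of negations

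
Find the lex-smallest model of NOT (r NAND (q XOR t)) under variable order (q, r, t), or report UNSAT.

q=0, r=1, t=1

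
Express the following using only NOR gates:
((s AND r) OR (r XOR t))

((((s NOR s) NOR (r NOR r)) NOR ((((r NOR t) NOR (r NOR t)) NOR ((r NOR t) NOR (r NOR t))) NOR ((((r NOR r) NOR (t NOR t)) NOR ((r NOR r) NOR (t NOR t))) NOR (((r NOR r) NOR (t NOR t)) NOR ((r NOR r) NOR (t NOR t)))))) NOR (((s NOR s) NOR (r NOR r)) NOR ((((r NOR t) NOR (r NOR t)) NOR ((r NOR t) NOR (r NOR t))) NOR ((((r NOR r) NOR (t NOR t)) NOR ((r NOR r) NOR (t NOR t))) NOR (((r NOR r) NOR (t NOR t)) NOR ((r NOR r) NOR (t NOR t)))))))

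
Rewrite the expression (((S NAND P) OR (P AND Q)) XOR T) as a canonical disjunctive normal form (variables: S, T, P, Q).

(NOT S AND NOT T AND NOT P AND NOT Q) OR (NOT S AND NOT T AND NOT P AND Q) OR (NOT S AND NOT T AND P AND NOT Q) OR (NOT S AND NOT T AND P AND Q) OR (S AND NOT T AND NOT P AND NOT Q) OR (S AND NOT T AND NOT P AND Q) OR (S AND NOT T AND P AND Q) OR (S AND T AND P AND NOT Q)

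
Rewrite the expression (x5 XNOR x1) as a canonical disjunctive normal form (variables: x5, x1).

(NOT x5 AND NOT x1) OR (x5 AND x1)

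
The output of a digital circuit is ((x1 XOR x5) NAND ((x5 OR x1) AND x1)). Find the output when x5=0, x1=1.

Substituting: ((1 XOR 0) NAND ((0 OR 1) AND 1))
= 0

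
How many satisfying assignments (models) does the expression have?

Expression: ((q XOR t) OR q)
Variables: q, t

Satisfying assignments: (0,1), (1,0), (1,1)
Count: 3 out of 4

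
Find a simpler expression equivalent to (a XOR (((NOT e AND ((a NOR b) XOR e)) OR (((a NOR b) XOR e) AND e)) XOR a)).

By XOR self-cancellation ((E XOR v) XOR v = E) then distribution ((E AND v) OR (E AND NOT v) = E):
= ((a NOR b) XOR e)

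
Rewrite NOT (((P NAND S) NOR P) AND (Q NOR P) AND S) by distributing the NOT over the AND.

NOT ((P NAND S) NOR P) OR NOT (Q NOR P) OR NOT S
De Morgan's: NOT(AND of terms) = OR of negations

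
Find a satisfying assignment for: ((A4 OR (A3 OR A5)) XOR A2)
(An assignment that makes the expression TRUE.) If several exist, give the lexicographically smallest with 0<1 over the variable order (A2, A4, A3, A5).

A2=0, A4=0, A3=0, A5=1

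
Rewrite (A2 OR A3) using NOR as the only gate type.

((A2 NOR A3) NOR (A2 NOR A3))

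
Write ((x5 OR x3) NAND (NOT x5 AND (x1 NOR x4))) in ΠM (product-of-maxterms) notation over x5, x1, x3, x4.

ΠM(2) = (x5 OR x1 OR NOT x3 OR x4)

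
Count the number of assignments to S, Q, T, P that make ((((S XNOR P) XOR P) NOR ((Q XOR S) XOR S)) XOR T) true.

Satisfying assignments: (0,0,1,0), (0,0,1,1), (0,1,1,0), (0,1,1,1), (1,0,0,0), (1,0,0,1), (1,1,1,0), (1,1,1,1)
Count: 8 out of 16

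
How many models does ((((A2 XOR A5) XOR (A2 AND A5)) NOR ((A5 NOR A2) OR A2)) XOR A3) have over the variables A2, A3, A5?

Satisfying assignments: (0,1,0), (0,1,1), (1,1,0), (1,1,1)
Count: 4 out of 8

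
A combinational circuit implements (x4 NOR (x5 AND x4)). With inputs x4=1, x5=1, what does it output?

Substituting: (1 NOR (1 AND 1))
= 0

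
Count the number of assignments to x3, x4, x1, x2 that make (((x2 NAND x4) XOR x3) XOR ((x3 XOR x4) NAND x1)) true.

Satisfying assignments: (0,1,0,1), (0,1,1,0), (1,0,0,0), (1,0,0,1), (1,1,0,0), (1,1,1,0)
Count: 6 out of 16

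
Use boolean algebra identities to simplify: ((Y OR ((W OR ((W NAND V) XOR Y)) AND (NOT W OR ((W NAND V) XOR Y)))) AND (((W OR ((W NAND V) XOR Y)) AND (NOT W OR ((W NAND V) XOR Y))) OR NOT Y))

By distribution ((E OR v) AND (E OR NOT v) = E) then distribution ((E OR v) AND (E OR NOT v) = E):
= ((W NAND V) XOR Y)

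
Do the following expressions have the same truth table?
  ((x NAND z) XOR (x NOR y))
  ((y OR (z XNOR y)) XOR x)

No. Counterexample: with x=0, y=0, z=0, Expression 1 = 0 but Expression 2 = 1.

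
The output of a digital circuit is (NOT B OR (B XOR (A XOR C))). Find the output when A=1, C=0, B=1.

Substituting: (NOT 1 OR (1 XOR (1 XOR 0)))
= 0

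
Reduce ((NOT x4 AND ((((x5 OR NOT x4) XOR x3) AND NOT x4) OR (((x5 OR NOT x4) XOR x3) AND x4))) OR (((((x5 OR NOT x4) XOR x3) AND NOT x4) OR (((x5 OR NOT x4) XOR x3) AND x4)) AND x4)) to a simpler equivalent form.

By distribution ((E AND v) OR (E AND NOT v) = E) then distribution ((E AND v) OR (E AND NOT v) = E):
= ((x5 OR NOT x4) XOR x3)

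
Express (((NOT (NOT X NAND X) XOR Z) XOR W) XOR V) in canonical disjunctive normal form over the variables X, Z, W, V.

(NOT X AND NOT Z AND NOT W AND V) OR (NOT X AND NOT Z AND W AND NOT V) OR (NOT X AND Z AND NOT W AND NOT V) OR (NOT X AND Z AND W AND V) OR (X AND NOT Z AND NOT W AND V) OR (X AND NOT Z AND W AND NOT V) OR (X AND Z AND NOT W AND NOT V) OR (X AND Z AND W AND V)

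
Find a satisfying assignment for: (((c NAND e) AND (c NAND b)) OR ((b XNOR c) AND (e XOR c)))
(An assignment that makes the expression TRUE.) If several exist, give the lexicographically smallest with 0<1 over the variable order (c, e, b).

c=0, e=0, b=0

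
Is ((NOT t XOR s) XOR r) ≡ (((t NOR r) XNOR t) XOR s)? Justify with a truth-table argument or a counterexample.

No. Counterexample: with t=0, s=0, r=0, Expression 1 = 1 but Expression 2 = 0.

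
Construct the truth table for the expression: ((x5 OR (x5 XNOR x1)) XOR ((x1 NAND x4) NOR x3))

x5 | x1 | x3 | x4 | Output
--------------------------
0 | 0 | 0 | 0 | 1
0 | 0 | 0 | 1 | 1
0 | 0 | 1 | 0 | 1
0 | 0 | 1 | 1 | 1
0 | 1 | 0 | 0 | 0
0 | 1 | 0 | 1 | 1
0 | 1 | 1 | 0 | 0
0 | 1 | 1 | 1 | 0
1 | 0 | 0 | 0 | 1
1 | 0 | 0 | 1 | 1
1 | 0 | 1 | 0 | 1
1 | 0 | 1 | 1 | 1
1 | 1 | 0 | 0 | 1
1 | 1 | 0 | 1 | 0
1 | 1 | 1 | 0 | 1
1 | 1 | 1 | 1 | 1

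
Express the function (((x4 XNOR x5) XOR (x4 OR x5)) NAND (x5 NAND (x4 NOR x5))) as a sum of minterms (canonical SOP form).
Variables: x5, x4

Σm(3) = (x5 AND x4)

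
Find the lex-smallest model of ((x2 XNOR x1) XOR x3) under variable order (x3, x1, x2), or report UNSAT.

x3=0, x1=0, x2=0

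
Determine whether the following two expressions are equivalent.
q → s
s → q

No, Converse is not equivalent to original (counterexample: s=0, q=1)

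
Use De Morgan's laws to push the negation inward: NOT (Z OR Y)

NOT Z AND NOT Y
De Morgan's: NOT(OR of terms) = AND of negations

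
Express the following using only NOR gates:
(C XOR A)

((((C NOR A) NOR (C NOR A)) NOR ((C NOR A) NOR (C NOR A))) NOR ((((C NOR C) NOR (A NOR A)) NOR ((C NOR C) NOR (A NOR A))) NOR (((C NOR C) NOR (A NOR A)) NOR ((C NOR C) NOR (A NOR A)))))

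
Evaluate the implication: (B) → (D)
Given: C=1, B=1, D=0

Antecedent (B) = 1; consequent (D) = 0.
1 → 0 = 0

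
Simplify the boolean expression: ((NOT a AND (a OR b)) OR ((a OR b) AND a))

By distribution ((E AND v) OR (E AND NOT v) = E):
= (a OR b)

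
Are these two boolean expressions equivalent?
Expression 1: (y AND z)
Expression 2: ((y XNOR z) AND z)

Yes, they are equivalent — the two output columns agree on all 4 assignments:
y | z | Expression 1 | Expression 2
-----------------------------------
0 | 0 | 0 | 0
0 | 1 | 0 | 0
1 | 0 | 0 | 0
1 | 1 | 1 | 1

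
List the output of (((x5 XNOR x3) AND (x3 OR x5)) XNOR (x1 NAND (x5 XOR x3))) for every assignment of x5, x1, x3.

x5 | x1 | x3 | Output
---------------------
0 | 0 | 0 | 0
0 | 0 | 1 | 0
0 | 1 | 0 | 0
0 | 1 | 1 | 1
1 | 0 | 0 | 0
1 | 0 | 1 | 1
1 | 1 | 0 | 1
1 | 1 | 1 | 1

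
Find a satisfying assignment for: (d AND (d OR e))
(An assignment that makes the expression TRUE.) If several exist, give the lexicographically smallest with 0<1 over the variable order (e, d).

e=0, d=1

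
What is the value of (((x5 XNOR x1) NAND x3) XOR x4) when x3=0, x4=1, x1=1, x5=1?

Substituting: (((1 XNOR 1) NAND 0) XOR 1)
= 0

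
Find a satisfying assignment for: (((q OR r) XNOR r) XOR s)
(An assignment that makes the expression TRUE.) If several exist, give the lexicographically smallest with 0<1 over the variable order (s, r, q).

s=0, r=0, q=0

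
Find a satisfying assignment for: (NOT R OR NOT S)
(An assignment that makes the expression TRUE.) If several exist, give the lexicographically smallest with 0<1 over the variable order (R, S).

R=0, S=0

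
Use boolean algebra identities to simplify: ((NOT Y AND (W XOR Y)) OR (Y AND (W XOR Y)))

By distribution ((E AND v) OR (E AND NOT v) = E):
= (W XOR Y)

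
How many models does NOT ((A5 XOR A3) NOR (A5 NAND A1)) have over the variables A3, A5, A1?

Satisfying assignments: (0,0,0), (0,0,1), (0,1,0), (0,1,1), (1,0,0), (1,0,1), (1,1,0)
Count: 7 out of 8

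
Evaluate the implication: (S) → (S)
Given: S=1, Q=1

Antecedent (S) = 1; consequent (S) = 1.
1 → 1 = 1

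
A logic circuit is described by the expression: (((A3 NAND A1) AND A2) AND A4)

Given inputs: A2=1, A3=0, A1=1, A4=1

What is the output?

Substituting: (((0 NAND 1) AND 1) AND 1)
= 1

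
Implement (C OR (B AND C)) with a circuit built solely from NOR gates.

((C NOR ((B NOR B) NOR (C NOR C))) NOR (C NOR ((B NOR B) NOR (C NOR C))))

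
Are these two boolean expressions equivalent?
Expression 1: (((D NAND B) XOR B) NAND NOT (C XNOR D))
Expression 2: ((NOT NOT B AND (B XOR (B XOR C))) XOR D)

No. Counterexample: with B=0, D=0, C=0, Expression 1 = 1 but Expression 2 = 0.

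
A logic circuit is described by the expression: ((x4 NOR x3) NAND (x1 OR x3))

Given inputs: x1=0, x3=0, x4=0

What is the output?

Substituting: ((0 NOR 0) NAND (0 OR 0))
= 1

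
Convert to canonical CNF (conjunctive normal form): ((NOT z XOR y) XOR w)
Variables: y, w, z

(y OR w OR NOT z) AND (y OR NOT w OR z) AND (NOT y OR w OR z) AND (NOT y OR NOT w OR NOT z)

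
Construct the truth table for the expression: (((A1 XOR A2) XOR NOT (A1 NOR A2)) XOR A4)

A1 | A4 | A2 | Output
---------------------
0 | 0 | 0 | 0
0 | 0 | 1 | 0
0 | 1 | 0 | 1
0 | 1 | 1 | 1
1 | 0 | 0 | 0
1 | 0 | 1 | 1
1 | 1 | 0 | 1
1 | 1 | 1 | 0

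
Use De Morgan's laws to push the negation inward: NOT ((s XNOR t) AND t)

NOT (s XNOR t) OR NOT t
De Morgan's: NOT(AND of terms) = OR of negations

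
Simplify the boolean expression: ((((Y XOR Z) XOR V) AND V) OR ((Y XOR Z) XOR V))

By absorption (E OR (E AND v) = E):
= ((Y XOR Z) XOR V)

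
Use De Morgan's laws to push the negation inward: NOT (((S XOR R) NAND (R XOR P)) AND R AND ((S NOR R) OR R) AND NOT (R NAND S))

NOT ((S XOR R) NAND (R XOR P)) OR NOT R OR NOT ((S NOR R) OR R) OR (R NAND S)
De Morgan's: NOT(AND of terms) = OR of negations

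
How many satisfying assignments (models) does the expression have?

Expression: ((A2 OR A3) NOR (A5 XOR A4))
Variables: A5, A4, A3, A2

Satisfying assignments: (0,0,0,0), (1,1,0,0)
Count: 2 out of 16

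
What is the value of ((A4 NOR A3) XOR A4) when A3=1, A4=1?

Substituting: ((1 NOR 1) XOR 1)
= 1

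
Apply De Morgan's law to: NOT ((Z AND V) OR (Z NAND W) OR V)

NOT (Z AND V) AND NOT (Z NAND W) AND NOT V
De Morgan's: NOT(OR of terms) = AND of negations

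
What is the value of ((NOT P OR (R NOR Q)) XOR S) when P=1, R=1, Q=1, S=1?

Substituting: ((NOT 1 OR (1 NOR 1)) XOR 1)
= 1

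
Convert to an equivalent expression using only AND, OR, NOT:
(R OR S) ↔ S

((R OR S) AND S) OR (NOT (R OR S) AND NOT S)
(Biconditional = both true or both false)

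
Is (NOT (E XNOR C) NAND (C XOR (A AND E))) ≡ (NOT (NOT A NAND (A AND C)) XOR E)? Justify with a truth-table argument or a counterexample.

No. Counterexample: with E=0, C=0, A=0, Expression 1 = 1 but Expression 2 = 0.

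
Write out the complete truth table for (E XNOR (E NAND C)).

E | C | Output
--------------
0 | 0 | 0
0 | 1 | 0
1 | 0 | 1
1 | 1 | 0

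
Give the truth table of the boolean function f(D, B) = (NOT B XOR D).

D | B | Output
--------------
0 | 0 | 1
0 | 1 | 0
1 | 0 | 0
1 | 1 | 1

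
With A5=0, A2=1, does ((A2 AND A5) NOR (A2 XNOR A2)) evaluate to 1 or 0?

Substituting: ((1 AND 0) NOR (1 XNOR 1))
= 0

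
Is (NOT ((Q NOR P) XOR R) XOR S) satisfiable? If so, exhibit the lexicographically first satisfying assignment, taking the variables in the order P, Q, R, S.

P=0, Q=0, R=0, S=1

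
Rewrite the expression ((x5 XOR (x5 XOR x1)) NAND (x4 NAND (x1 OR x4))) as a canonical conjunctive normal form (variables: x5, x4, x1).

(x5 OR x4 OR NOT x1) AND (NOT x5 OR x4 OR NOT x1)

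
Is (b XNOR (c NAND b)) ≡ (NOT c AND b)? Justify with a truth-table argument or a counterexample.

Yes, they are equivalent — the two output columns agree on all 4 assignments:
c | b | Expression 1 | Expression 2
-----------------------------------
0 | 0 | 0 | 0
0 | 1 | 1 | 1
1 | 0 | 0 | 0
1 | 1 | 0 | 0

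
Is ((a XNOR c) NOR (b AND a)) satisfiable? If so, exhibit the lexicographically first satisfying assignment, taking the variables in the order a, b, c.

a=0, b=0, c=1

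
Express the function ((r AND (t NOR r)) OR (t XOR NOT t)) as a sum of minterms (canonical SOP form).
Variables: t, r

Σm(0, 1, 2, 3) = (NOT t AND NOT r) OR (NOT t AND r) OR (t AND NOT r) OR (t AND r)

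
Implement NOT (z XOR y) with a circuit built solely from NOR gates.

(((((z NOR y) NOR (z NOR y)) NOR ((z NOR y) NOR (z NOR y))) NOR ((((z NOR z) NOR (y NOR y)) NOR ((z NOR z) NOR (y NOR y))) NOR (((z NOR z) NOR (y NOR y)) NOR ((z NOR z) NOR (y NOR y))))) NOR ((((z NOR y) NOR (z NOR y)) NOR ((z NOR y) NOR (z NOR y))) NOR ((((z NOR z) NOR (y NOR y)) NOR ((z NOR z) NOR (y NOR y))) NOR (((z NOR z) NOR (y NOR y)) NOR ((z NOR z) NOR (y NOR y))))))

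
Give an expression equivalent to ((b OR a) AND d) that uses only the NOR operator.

((((b NOR a) NOR (b NOR a)) NOR ((b NOR a) NOR (b NOR a))) NOR (d NOR d))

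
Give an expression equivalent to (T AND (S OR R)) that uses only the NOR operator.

((T NOR T) NOR (((S NOR R) NOR (S NOR R)) NOR ((S NOR R) NOR (S NOR R))))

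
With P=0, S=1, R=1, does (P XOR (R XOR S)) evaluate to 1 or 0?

Substituting: (0 XOR (1 XOR 1))
= 0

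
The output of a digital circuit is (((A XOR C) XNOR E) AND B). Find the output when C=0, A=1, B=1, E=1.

Substituting: (((1 XOR 0) XNOR 1) AND 1)
= 1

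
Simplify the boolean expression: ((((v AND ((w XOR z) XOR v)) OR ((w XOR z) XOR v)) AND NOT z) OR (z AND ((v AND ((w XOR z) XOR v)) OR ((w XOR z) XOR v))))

By distribution ((E AND v) OR (E AND NOT v) = E) then absorption (E OR (E AND v) = E):
= ((w XOR z) XOR v)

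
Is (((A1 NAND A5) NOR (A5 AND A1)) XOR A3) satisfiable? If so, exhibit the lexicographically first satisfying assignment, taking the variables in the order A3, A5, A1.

A3=1, A5=0, A1=0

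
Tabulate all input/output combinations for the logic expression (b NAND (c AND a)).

b | a | c | Output
------------------
0 | 0 | 0 | 1
0 | 0 | 1 | 1
0 | 1 | 0 | 1
0 | 1 | 1 | 1
1 | 0 | 0 | 1
1 | 0 | 1 | 1
1 | 1 | 0 | 1
1 | 1 | 1 | 0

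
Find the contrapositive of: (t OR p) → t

Contrapositive: NOT t → NOT (t OR p)
Note: A statement and its contrapositive are logically equivalent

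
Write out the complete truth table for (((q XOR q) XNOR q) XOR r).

q | r | Output
--------------
0 | 0 | 1
0 | 1 | 0
1 | 0 | 0
1 | 1 | 1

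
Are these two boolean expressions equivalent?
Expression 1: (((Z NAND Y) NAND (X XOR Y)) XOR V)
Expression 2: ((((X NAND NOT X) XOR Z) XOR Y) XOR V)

No. Counterexample: with Z=0, Y=0, V=0, X=1, Expression 1 = 0 but Expression 2 = 1.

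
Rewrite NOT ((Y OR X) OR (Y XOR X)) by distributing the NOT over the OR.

NOT (Y OR X) AND NOT (Y XOR X)
De Morgan's: NOT(OR of terms) = AND of negations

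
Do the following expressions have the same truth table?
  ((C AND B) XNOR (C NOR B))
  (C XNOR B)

No. Counterexample: with B=0, C=0, Expression 1 = 0 but Expression 2 = 1.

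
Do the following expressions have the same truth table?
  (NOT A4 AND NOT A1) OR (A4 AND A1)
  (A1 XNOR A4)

Yes, they are equivalent — the two output columns agree on all 4 assignments:
A4 | A1 | Expression 1 | Expression 2
-------------------------------------
0 | 0 | 1 | 1
0 | 1 | 0 | 0
1 | 0 | 0 | 0
1 | 1 | 1 | 1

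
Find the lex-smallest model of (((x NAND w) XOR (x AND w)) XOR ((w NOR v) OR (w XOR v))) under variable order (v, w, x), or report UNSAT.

v=1, w=1, x=0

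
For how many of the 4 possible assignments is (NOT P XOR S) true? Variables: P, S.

Satisfying assignments: (0,0), (1,1)
Count: 2 out of 4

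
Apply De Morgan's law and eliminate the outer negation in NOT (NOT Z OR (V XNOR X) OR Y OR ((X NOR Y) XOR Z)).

Z AND NOT (V XNOR X) AND NOT Y AND NOT ((X NOR Y) XOR Z)
De Morgan's: NOT(OR of terms) = AND of negations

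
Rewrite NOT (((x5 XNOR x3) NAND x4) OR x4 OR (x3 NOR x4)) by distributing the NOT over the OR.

NOT ((x5 XNOR x3) NAND x4) AND NOT x4 AND NOT (x3 NOR x4)
De Morgan's: NOT(OR of terms) = AND of negations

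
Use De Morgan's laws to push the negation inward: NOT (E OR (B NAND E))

NOT E AND NOT (B NAND E)
De Morgan's: NOT(OR of terms) = AND of negations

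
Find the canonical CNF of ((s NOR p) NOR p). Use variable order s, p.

(s OR p) AND (s OR NOT p) AND (NOT s OR NOT p)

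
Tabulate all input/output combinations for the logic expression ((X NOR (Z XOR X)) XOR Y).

Y | X | Z | Output
------------------
0 | 0 | 0 | 1
0 | 0 | 1 | 0
0 | 1 | 0 | 0
0 | 1 | 1 | 0
1 | 0 | 0 | 0
1 | 0 | 1 | 1
1 | 1 | 0 | 1
1 | 1 | 1 | 1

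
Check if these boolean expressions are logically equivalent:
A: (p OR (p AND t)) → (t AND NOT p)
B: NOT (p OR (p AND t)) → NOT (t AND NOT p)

No, Inverse is not equivalent to original (counterexample: p=0, t=1)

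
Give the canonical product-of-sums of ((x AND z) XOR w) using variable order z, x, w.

ΠM(0, 2, 4, 7) = (z OR x OR w) AND (z OR NOT x OR w) AND (NOT z OR x OR w) AND (NOT z OR NOT x OR NOT w)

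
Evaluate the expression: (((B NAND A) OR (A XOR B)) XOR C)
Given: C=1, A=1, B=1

Substituting: (((1 NAND 1) OR (1 XOR 1)) XOR 1)
= 1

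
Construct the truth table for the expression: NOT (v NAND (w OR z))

w | z | v | Output
------------------
0 | 0 | 0 | 0
0 | 0 | 1 | 0
0 | 1 | 0 | 0
0 | 1 | 1 | 1
1 | 0 | 0 | 0
1 | 0 | 1 | 1
1 | 1 | 0 | 0
1 | 1 | 1 | 1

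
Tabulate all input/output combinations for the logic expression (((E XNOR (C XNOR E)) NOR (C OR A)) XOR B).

B | C | A | E | Output
----------------------
0 | 0 | 0 | 0 | 1
0 | 0 | 0 | 1 | 1
0 | 0 | 1 | 0 | 0
0 | 0 | 1 | 1 | 0
0 | 1 | 0 | 0 | 0
0 | 1 | 0 | 1 | 0
0 | 1 | 1 | 0 | 0
0 | 1 | 1 | 1 | 0
1 | 0 | 0 | 0 | 0
1 | 0 | 0 | 1 | 0
1 | 0 | 1 | 0 | 1
1 | 0 | 1 | 1 | 1
1 | 1 | 0 | 0 | 1
1 | 1 | 0 | 1 | 1
1 | 1 | 1 | 0 | 1
1 | 1 | 1 | 1 | 1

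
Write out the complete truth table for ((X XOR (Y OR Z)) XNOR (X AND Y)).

Z | Y | X | Output
------------------
0 | 0 | 0 | 1
0 | 0 | 1 | 0
0 | 1 | 0 | 0
0 | 1 | 1 | 0
1 | 0 | 0 | 0
1 | 0 | 1 | 1
1 | 1 | 0 | 0
1 | 1 | 1 | 0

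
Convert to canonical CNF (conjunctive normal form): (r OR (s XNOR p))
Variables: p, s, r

(p OR NOT s OR r) AND (NOT p OR s OR r)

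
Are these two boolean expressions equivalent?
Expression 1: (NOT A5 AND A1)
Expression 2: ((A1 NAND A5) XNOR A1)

Yes, they are equivalent — the two output columns agree on all 4 assignments:
A5 | A1 | Expression 1 | Expression 2
-------------------------------------
0 | 0 | 0 | 0
0 | 1 | 1 | 1
1 | 0 | 0 | 0
1 | 1 | 0 | 0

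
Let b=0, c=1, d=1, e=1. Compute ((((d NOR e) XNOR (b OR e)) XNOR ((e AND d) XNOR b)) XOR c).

Substituting: ((((1 NOR 1) XNOR (0 OR 1)) XNOR ((1 AND 1) XNOR 0)) XOR 1)
= 0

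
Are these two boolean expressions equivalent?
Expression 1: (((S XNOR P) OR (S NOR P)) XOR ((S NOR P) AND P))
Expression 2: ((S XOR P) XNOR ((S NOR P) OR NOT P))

No. Counterexample: with P=0, S=0, Expression 1 = 1 but Expression 2 = 0.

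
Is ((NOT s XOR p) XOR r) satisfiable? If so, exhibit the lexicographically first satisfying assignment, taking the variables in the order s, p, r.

s=0, p=0, r=0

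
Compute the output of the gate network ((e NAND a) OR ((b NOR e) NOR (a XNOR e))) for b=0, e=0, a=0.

Substituting: ((0 NAND 0) OR ((0 NOR 0) NOR (0 XNOR 0)))
= 1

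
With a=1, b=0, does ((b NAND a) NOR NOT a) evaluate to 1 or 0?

Substituting: ((0 NAND 1) NOR NOT 1)
= 0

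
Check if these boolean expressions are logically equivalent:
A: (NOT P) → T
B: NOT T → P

Yes, Contrapositive is always equivalent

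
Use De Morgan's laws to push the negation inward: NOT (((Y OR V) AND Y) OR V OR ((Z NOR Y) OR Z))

NOT ((Y OR V) AND Y) AND NOT V AND NOT ((Z NOR Y) OR Z)
De Morgan's: NOT(OR of terms) = AND of negations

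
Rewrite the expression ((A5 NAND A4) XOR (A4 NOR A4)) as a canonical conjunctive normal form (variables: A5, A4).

(A5 OR A4) AND (NOT A5 OR A4) AND (NOT A5 OR NOT A4)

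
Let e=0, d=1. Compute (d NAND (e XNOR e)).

Substituting: (1 NAND (0 XNOR 0))
= 0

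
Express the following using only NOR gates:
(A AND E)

((A NOR A) NOR (E NOR E))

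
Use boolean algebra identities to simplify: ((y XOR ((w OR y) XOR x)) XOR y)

By XOR self-cancellation ((E XOR v) XOR v = E):
= ((w OR y) XOR x)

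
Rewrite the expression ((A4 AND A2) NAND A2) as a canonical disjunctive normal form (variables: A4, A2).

(NOT A4 AND NOT A2) OR (NOT A4 AND A2) OR (A4 AND NOT A2)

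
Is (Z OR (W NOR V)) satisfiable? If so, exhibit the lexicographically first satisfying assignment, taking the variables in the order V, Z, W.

V=0, Z=0, W=0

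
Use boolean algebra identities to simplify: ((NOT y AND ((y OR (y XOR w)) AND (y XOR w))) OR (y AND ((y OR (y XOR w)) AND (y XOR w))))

By distribution ((E AND v) OR (E AND NOT v) = E) then absorption (E AND (E OR v) = E):
= (y XOR w)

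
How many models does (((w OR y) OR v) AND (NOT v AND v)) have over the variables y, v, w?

No assignment satisfies the expression.
Count: 0 out of 8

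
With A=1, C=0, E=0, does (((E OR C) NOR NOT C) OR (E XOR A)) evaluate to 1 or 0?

Substituting: (((0 OR 0) NOR NOT 0) OR (0 XOR 1))
= 1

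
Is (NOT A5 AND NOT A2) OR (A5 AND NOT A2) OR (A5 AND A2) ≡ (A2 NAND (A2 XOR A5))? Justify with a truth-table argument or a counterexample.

Yes, they are equivalent — the two output columns agree on all 4 assignments:
A5 | A2 | Expression 1 | Expression 2
-------------------------------------
0 | 0 | 1 | 1
0 | 1 | 0 | 0
1 | 0 | 1 | 1
1 | 1 | 1 | 1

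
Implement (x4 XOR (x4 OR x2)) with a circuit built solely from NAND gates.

((x4 NAND (x4 NAND ((x4 NAND x4) NAND (x2 NAND x2)))) NAND (((x4 NAND x4) NAND (x2 NAND x2)) NAND (x4 NAND ((x4 NAND x4) NAND (x2 NAND x2)))))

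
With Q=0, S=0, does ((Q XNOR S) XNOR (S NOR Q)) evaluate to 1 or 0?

Substituting: ((0 XNOR 0) XNOR (0 NOR 0))
= 1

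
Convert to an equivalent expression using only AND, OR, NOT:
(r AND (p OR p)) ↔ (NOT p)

((r AND (p OR p)) AND (NOT p)) OR (NOT (r AND (p OR p)) AND p)
(Biconditional = both true or both false)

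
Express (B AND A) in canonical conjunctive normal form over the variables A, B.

(A OR B) AND (A OR NOT B) AND (NOT A OR B)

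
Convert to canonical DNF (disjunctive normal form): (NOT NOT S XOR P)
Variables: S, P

(NOT S AND P) OR (S AND NOT P)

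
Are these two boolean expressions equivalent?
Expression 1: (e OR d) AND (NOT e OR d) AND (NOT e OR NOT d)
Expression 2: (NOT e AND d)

Yes, they are equivalent — the two output columns agree on all 4 assignments:
e | d | Expression 1 | Expression 2
-----------------------------------
0 | 0 | 0 | 0
0 | 1 | 1 | 1
1 | 0 | 0 | 0
1 | 1 | 0 | 0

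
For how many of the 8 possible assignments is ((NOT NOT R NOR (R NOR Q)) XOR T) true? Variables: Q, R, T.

Satisfying assignments: (0,0,1), (0,1,1), (1,0,0), (1,1,1)
Count: 4 out of 8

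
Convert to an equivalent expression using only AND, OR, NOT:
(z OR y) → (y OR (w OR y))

NOT (z OR y) OR (y OR (w OR y))
(Implication elimination: A → B = NOT A OR B)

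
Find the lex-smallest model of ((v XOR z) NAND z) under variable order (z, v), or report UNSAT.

z=0, v=0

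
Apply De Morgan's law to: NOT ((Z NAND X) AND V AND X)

NOT (Z NAND X) OR NOT V OR NOT X
De Morgan's: NOT(AND of terms) = OR of negations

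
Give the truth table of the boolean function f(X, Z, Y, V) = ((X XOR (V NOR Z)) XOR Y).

X | Z | Y | V | Output
----------------------
0 | 0 | 0 | 0 | 1
0 | 0 | 0 | 1 | 0
0 | 0 | 1 | 0 | 0
0 | 0 | 1 | 1 | 1
0 | 1 | 0 | 0 | 0
0 | 1 | 0 | 1 | 0
0 | 1 | 1 | 0 | 1
0 | 1 | 1 | 1 | 1
1 | 0 | 0 | 0 | 0
1 | 0 | 0 | 1 | 1
1 | 0 | 1 | 0 | 1
1 | 0 | 1 | 1 | 0
1 | 1 | 0 | 0 | 1
1 | 1 | 0 | 1 | 1
1 | 1 | 1 | 0 | 0
1 | 1 | 1 | 1 | 0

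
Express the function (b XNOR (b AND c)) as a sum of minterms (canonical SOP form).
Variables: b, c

Σm(0, 1, 3) = (NOT b AND NOT c) OR (NOT b AND c) OR (b AND c)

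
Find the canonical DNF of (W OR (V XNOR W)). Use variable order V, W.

(NOT V AND NOT W) OR (NOT V AND W) OR (V AND W)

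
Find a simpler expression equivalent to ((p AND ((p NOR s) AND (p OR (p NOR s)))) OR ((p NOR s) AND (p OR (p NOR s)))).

By absorption (E OR (E AND v) = E) then absorption (E AND (E OR v) = E):
= (p NOR s)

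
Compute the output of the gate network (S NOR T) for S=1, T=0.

Substituting: (1 NOR 0)
= 0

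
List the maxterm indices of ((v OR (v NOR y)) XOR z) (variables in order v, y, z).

ΠM(1, 2, 5, 7) = (v OR y OR NOT z) AND (v OR NOT y OR z) AND (NOT v OR y OR NOT z) AND (NOT v OR NOT y OR NOT z)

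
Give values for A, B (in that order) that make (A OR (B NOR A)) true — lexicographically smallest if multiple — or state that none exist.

A=0, B=0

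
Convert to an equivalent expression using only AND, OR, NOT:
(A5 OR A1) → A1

NOT (A5 OR A1) OR A1
(Implication elimination: A → B = NOT A OR B)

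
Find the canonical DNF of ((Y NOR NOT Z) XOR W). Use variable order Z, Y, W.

(NOT Z AND NOT Y AND W) OR (NOT Z AND Y AND W) OR (Z AND NOT Y AND NOT W) OR (Z AND Y AND W)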